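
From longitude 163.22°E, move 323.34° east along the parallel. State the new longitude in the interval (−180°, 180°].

126.56°E

Start at +163.22°; shift +323.34° → +486.56°.
+486.56° lies outside (−180°, 180°]; subtract 360° → +126.56°.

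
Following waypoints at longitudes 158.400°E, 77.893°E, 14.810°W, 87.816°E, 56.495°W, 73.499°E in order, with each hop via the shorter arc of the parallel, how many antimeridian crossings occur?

Leg 1: +158.400° → +77.893°, shortest Δλ = -80.507° (west) — does not cross 180°.
Leg 2: +77.893° → -14.810°, shortest Δλ = -92.703° (west) — does not cross 180°.
Leg 3: -14.810° → +87.816°, shortest Δλ = 102.626° (east) — does not cross 180°.
Leg 4: +87.816° → -56.495°, shortest Δλ = -144.311° (west) — does not cross 180°.
Leg 5: -56.495° → +73.499°, shortest Δλ = 129.994° (east) — does not cross 180°.
Total crossings: 0.

0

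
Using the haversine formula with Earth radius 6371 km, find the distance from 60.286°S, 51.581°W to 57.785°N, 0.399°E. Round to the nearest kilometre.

13888 km

Δλ = 0.399 − -51.581 = 51.980°.
Δφ = 57.785 − -60.286 = 118.071°.
a = sin²(Δφ/2) + cos φ₁ · cos φ₂ · sin²(Δλ/2) = 0.786025.
c = 2·atan2(√a, √(1−a)) = 2.17980 rad → d = 6371·c ≈ 13887.51 km.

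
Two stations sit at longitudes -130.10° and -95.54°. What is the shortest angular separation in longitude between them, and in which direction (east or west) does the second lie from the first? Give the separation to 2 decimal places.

Raw difference: -95.54 − -130.10 = 34.56°.
Normalise into (−180°, 180°]: 34.56° stays 34.56°.
Positive ⇒ the second point lies to the east; separation 34.56°.

34.56° east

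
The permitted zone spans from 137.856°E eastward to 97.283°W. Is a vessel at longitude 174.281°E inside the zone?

Band width going east from +137.856° to -97.283°: ((-97.283 − 137.856) mod 360) = 124.861°.
Offset of +174.281° east of the west edge: ((174.281 − 137.856) mod 360) = 36.425°.
36.425° ≤ 124.861° ⇒ inside.

Yes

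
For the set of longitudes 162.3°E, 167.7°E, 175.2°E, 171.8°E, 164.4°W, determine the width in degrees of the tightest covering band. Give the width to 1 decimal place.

Sort the longitudes: -164.4°, +162.3°, +167.7°, +171.8°, +175.2°.
Eastward gaps between consecutive values (wrapping around): 326.7°, 5.4°, 4.1°, 3.4°, 20.4°.
Largest gap = 326.7° ⇒ minimal covering band is its complement: 360° − 326.7° = 33.3°.
Band runs from +162.3° eastward to -164.4°, crossing the antimeridian.

33.3°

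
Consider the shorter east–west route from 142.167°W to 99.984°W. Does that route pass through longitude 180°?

Signed shortest Δλ = ((-99.984 − -142.167 + 180) mod 360) − 180 = 42.183°.
Going east by 42.183° from -142.167° reaches -99.984° without touching 180°.

No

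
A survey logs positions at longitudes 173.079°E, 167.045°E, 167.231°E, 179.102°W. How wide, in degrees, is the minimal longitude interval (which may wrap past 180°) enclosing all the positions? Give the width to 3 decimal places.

Sort the longitudes: -179.102°, +167.045°, +167.231°, +173.079°.
Eastward gaps between consecutive values (wrapping around): 346.147°, 0.186°, 5.848°, 7.819°.
Largest gap = 346.147° ⇒ minimal covering band is its complement: 360° − 346.147° = 13.853°.
Band runs from +167.045° eastward to -179.102°, crossing the antimeridian.

13.853°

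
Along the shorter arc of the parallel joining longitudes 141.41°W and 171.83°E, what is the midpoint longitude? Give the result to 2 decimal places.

164.79°W

Signed shortest Δλ from -141.41° to +171.83° is -46.76°.
Midpoint longitude = -141.41° + (-46.76°)/2 = -141.41° − 23.38° = -164.79°.
(The naïve average (-141.41 + +171.83)/2 = 15.21° is on the wrong side of the globe.)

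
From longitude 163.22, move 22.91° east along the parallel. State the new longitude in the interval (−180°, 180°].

-173.87°

Start at +163.22°; shift +22.91° → +186.13°.
+186.13° lies outside (−180°, 180°]; subtract 360° → -173.87°.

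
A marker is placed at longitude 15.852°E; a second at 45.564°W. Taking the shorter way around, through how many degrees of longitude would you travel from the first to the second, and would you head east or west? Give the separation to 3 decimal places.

61.416° west

Raw difference: -45.564 − 15.852 = -61.416°.
Normalise into (−180°, 180°]: -61.416° stays -61.416°.
Negative ⇒ the second point lies to the west; separation 61.416°.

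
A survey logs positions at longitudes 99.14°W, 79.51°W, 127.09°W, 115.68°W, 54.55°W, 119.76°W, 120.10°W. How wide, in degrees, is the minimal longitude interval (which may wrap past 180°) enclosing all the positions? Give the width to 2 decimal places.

Sort the longitudes: -127.09°, -120.10°, -119.76°, -115.68°, -99.14°, -79.51°, -54.55°.
Eastward gaps between consecutive values (wrapping around): 6.99°, 0.34°, 4.08°, 16.54°, 19.63°, 24.96°, 287.46°.
Largest gap = 287.46° ⇒ minimal covering band is its complement: 360° − 287.46° = 72.54°.
Band runs from -127.09° eastward to -54.55°.

72.54°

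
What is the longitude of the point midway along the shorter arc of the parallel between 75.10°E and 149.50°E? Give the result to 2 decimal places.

112.30°E

Signed shortest Δλ from +75.10° to +149.50° is +74.40°.
Midpoint longitude = +75.10° + (+74.40°)/2 = +75.10° + 37.20° = +112.30°.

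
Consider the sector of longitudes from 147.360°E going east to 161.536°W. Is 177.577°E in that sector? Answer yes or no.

Yes

Band width going east from +147.360° to -161.536°: ((-161.536 − 147.360) mod 360) = 51.104°.
Offset of +177.577° east of the west edge: ((177.577 − 147.360) mod 360) = 30.217°.
30.217° ≤ 51.104° ⇒ inside.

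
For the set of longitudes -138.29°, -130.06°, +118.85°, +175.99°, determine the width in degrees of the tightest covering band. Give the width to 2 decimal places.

Sort the longitudes: -138.29°, -130.06°, +118.85°, +175.99°.
Eastward gaps between consecutive values (wrapping around): 8.23°, 248.91°, 57.14°, 45.72°.
Largest gap = 248.91° ⇒ minimal covering band is its complement: 360° − 248.91° = 111.09°.
Band runs from +118.85° eastward to -130.06°, crossing the antimeridian.

111.09°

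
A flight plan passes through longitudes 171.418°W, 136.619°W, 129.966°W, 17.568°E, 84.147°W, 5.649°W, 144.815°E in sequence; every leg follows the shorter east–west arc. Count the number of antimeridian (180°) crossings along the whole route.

0

Leg 1: -171.418° → -136.619°, shortest Δλ = 34.799° (east) — does not cross 180°.
Leg 2: -136.619° → -129.966°, shortest Δλ = 6.653° (east) — does not cross 180°.
Leg 3: -129.966° → +17.568°, shortest Δλ = 147.534° (east) — does not cross 180°.
Leg 4: +17.568° → -84.147°, shortest Δλ = -101.715° (west) — does not cross 180°.
Leg 5: -84.147° → -5.649°, shortest Δλ = 78.498° (east) — does not cross 180°.
Leg 6: -5.649° → +144.815°, shortest Δλ = 150.464° (east) — does not cross 180°.
Total crossings: 0.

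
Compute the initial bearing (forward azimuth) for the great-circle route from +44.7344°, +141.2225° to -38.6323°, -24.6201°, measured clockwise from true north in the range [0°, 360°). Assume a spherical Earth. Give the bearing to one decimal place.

295.1°

Δλ = -24.6201 − 141.2225 = -165.8426°.
θ = atan2( sin Δλ · cos φ₂ , cos φ₁ · sin φ₂ − sin φ₁ · cos φ₂ · cos Δλ )
  = atan2(-0.19106, 0.08960) = -64.875° → normalised to [0°, 360°): 295.125°.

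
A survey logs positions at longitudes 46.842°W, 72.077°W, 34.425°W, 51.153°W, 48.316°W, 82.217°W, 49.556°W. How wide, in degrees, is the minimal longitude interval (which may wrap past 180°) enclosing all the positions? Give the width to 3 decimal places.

47.792°

Sort the longitudes: -82.217°, -72.077°, -51.153°, -49.556°, -48.316°, -46.842°, -34.425°.
Eastward gaps between consecutive values (wrapping around): 10.140°, 20.924°, 1.597°, 1.240°, 1.474°, 12.417°, 312.208°.
Largest gap = 312.208° ⇒ minimal covering band is its complement: 360° − 312.208° = 47.792°.
Band runs from -82.217° eastward to -34.425°.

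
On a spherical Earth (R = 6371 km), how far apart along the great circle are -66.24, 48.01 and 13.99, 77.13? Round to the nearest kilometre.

9239 km

Δλ = 77.13 − 48.01 = 29.12°.
Δφ = 13.99 − -66.24 = 80.23°.
a = sin²(Δφ/2) + cos φ₁ · cos φ₂ · sin²(Δλ/2) = 0.439861.
c = 2·atan2(√a, √(1−a)) = 1.45023 rad → d = 6371·c ≈ 9239.39 km.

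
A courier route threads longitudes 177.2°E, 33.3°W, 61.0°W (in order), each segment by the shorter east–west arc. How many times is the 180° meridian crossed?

1

Leg 1: +177.2° → -33.3°, shortest Δλ = 149.5° (east) — crosses 180°.
Leg 2: -33.3° → -61.0°, shortest Δλ = -27.7° (west) — does not cross 180°.
Total crossings: 1.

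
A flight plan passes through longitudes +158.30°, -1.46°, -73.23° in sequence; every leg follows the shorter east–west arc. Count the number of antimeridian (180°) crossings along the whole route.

Leg 1: +158.30° → -1.46°, shortest Δλ = -159.76° (west) — does not cross 180°.
Leg 2: -1.46° → -73.23°, shortest Δλ = -71.77° (west) — does not cross 180°.
Total crossings: 0.

0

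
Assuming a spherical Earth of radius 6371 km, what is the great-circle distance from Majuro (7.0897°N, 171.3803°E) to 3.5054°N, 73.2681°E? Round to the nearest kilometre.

10852 km

Δλ = 73.2681 − 171.3803 = -98.1122°.
Δφ = 3.5054 − 7.0897 = -3.5843°.
a = sin²(Δφ/2) + cos φ₁ · cos φ₂ · sin²(Δλ/2) = 0.566112.
c = 2·atan2(√a, √(1−a)) = 1.70341 rad → d = 6371·c ≈ 10852.42 km.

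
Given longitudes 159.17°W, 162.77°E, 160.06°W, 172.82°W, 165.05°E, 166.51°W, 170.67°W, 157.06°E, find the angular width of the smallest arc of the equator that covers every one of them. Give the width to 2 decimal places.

Sort the longitudes: -172.82°, -170.67°, -166.51°, -160.06°, -159.17°, +157.06°, +162.77°, +165.05°.
Eastward gaps between consecutive values (wrapping around): 2.15°, 4.16°, 6.45°, 0.89°, 316.23°, 5.71°, 2.28°, 22.13°.
Largest gap = 316.23° ⇒ minimal covering band is its complement: 360° − 316.23° = 43.77°.
Band runs from +157.06° eastward to -159.17°, crossing the antimeridian.

43.77°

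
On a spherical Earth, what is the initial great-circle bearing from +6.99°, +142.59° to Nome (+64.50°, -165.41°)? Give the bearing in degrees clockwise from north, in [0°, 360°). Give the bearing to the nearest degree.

21°

Δλ = -165.41 − 142.59 = -308.00°; wrapped into (−180°, 180°]: 52.00°.
θ = atan2( sin Δλ · cos φ₂ , cos φ₁ · sin φ₂ − sin φ₁ · cos φ₂ · cos Δλ )
  = atan2(0.33925, 0.86362) = 21.446° → normalised to [0°, 360°): 21.446°.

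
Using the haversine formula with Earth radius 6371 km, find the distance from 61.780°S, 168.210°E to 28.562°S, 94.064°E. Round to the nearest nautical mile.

3463 nmi

Δλ = 94.064 − 168.210 = -74.146°.
Δφ = -28.562 − -61.780 = 33.218°.
a = sin²(Δφ/2) + cos φ₁ · cos φ₂ · sin²(Δλ/2) = 0.232631.
c = 2·atan2(√a, √(1−a)) = 1.00660 rad → d = 6371·c ≈ 6413.04 km ≈ 3462.76 nmi.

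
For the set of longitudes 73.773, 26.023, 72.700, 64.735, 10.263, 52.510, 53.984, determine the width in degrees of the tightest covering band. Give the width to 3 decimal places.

63.510°

Sort the longitudes: +10.263°, +26.023°, +52.510°, +53.984°, +64.735°, +72.700°, +73.773°.
Eastward gaps between consecutive values (wrapping around): 15.760°, 26.487°, 1.474°, 10.751°, 7.965°, 1.073°, 296.490°.
Largest gap = 296.490° ⇒ minimal covering band is its complement: 360° − 296.490° = 63.510°.
Band runs from +10.263° eastward to +73.773°.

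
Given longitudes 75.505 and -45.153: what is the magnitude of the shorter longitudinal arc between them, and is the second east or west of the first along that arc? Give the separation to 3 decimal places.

Raw difference: -45.153 − 75.505 = -120.658°.
Normalise into (−180°, 180°]: -120.658° stays -120.658°.
Negative ⇒ the second point lies to the west; separation 120.658°.

120.658° west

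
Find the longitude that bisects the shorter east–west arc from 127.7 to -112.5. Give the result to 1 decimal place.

-172.4°

Signed shortest Δλ from +127.7° to -112.5° is +119.8°.
Midpoint longitude = +127.7° + (+119.8°)/2 = +127.7° + 59.9° = +187.6°.
Normalise into (−180°, 180°]: -172.4°.
(The naïve average (+127.7 + -112.5)/2 = 7.6° is on the wrong side of the globe.)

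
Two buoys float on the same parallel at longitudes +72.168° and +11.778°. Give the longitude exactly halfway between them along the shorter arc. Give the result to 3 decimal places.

+41.973°

Signed shortest Δλ from +72.168° to +11.778° is -60.390°.
Midpoint longitude = +72.168° + (-60.390°)/2 = +72.168° − 30.195° = +41.973°.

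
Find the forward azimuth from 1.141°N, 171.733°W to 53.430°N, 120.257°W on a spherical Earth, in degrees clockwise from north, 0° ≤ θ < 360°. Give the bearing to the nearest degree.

30°

Δλ = -120.257 − -171.733 = 51.476°.
θ = atan2( sin Δλ · cos φ₂ , cos φ₁ · sin φ₂ − sin φ₁ · cos φ₂ · cos Δλ )
  = atan2(0.46613, 0.79558) = 30.366° → normalised to [0°, 360°): 30.366°.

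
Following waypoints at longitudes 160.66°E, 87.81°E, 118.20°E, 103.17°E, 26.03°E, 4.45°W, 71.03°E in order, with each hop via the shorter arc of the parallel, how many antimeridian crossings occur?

Leg 1: +160.66° → +87.81°, shortest Δλ = -72.85° (west) — does not cross 180°.
Leg 2: +87.81° → +118.20°, shortest Δλ = 30.39° (east) — does not cross 180°.
Leg 3: +118.20° → +103.17°, shortest Δλ = -15.03° (west) — does not cross 180°.
Leg 4: +103.17° → +26.03°, shortest Δλ = -77.14° (west) — does not cross 180°.
Leg 5: +26.03° → -4.45°, shortest Δλ = -30.48° (west) — does not cross 180°.
Leg 6: -4.45° → +71.03°, shortest Δλ = 75.48° (east) — does not cross 180°.
Total crossings: 0.

0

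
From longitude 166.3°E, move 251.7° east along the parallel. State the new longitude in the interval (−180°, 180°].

58.0°E

Start at +166.3°; shift +251.7° → +418.0°.
+418.0° lies outside (−180°, 180°]; subtract 360° → +58.0°.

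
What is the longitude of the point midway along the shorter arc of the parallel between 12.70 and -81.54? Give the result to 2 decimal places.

-34.42°

Signed shortest Δλ from +12.70° to -81.54° is -94.24°.
Midpoint longitude = +12.70° + (-94.24°)/2 = +12.70° − 47.12° = -34.42°.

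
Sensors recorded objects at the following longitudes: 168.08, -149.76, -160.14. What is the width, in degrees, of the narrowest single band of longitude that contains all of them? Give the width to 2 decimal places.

42.16°

Sort the longitudes: -160.14°, -149.76°, +168.08°.
Eastward gaps between consecutive values (wrapping around): 10.38°, 317.84°, 31.78°.
Largest gap = 317.84° ⇒ minimal covering band is its complement: 360° − 317.84° = 42.16°.
Band runs from +168.08° eastward to -149.76°, crossing the antimeridian.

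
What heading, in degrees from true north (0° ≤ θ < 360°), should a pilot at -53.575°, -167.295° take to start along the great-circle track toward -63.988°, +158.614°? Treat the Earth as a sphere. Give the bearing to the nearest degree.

Δλ = 158.614 − -167.295 = 325.909°; wrapped into (−180°, 180°]: -34.091°.
θ = atan2( sin Δλ · cos φ₂ , cos φ₁ · sin φ₂ − sin φ₁ · cos φ₂ · cos Δλ )
  = atan2(-0.24582, -0.24139) = -134.479° → normalised to [0°, 360°): 225.521°.

226°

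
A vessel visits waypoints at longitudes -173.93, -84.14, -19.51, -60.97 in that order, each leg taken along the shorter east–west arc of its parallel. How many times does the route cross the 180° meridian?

Leg 1: -173.93° → -84.14°, shortest Δλ = 89.79° (east) — does not cross 180°.
Leg 2: -84.14° → -19.51°, shortest Δλ = 64.63° (east) — does not cross 180°.
Leg 3: -19.51° → -60.97°, shortest Δλ = -41.46° (west) — does not cross 180°.
Total crossings: 0.

0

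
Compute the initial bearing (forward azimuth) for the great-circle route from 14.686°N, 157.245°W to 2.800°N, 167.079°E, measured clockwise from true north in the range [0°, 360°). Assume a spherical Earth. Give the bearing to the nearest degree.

Δλ = 167.079 − -157.245 = 324.324°; wrapped into (−180°, 180°]: -35.676°.
θ = atan2( sin Δλ · cos φ₂ , cos φ₁ · sin φ₂ − sin φ₁ · cos φ₂ · cos Δλ )
  = atan2(-0.58250, -0.15844) = -105.216° → normalised to [0°, 360°): 254.784°.

255°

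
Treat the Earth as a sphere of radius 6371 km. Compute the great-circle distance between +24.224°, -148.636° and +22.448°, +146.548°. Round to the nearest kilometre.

Δλ = 146.548 − -148.636 = 295.184°; wrapped into (−180°, 180°]: -64.816°.
Δφ = 22.448 − 24.224 = -1.776°.
a = sin²(Δφ/2) + cos φ₁ · cos φ₂ · sin²(Δλ/2) = 0.242337.
c = 2·atan2(√a, √(1−a)) = 1.02941 rad → d = 6371·c ≈ 6558.36 km.

6558 km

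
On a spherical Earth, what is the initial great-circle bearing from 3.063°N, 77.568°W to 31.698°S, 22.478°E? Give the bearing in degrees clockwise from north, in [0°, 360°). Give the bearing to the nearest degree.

Δλ = 22.478 − -77.568 = 100.046°.
θ = atan2( sin Δλ · cos φ₂ , cos φ₁ · sin φ₂ − sin φ₁ · cos φ₂ · cos Δλ )
  = atan2(0.83778, -0.51676) = 121.667° → normalised to [0°, 360°): 121.667°.

122°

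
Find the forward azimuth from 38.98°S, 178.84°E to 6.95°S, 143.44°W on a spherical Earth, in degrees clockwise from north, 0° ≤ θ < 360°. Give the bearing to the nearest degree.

57°

Δλ = -143.44 − 178.84 = -322.28°; wrapped into (−180°, 180°]: 37.72°.
θ = atan2( sin Δλ · cos φ₂ , cos φ₁ · sin φ₂ − sin φ₁ · cos φ₂ · cos Δλ )
  = atan2(0.60731, 0.39986) = 56.638° → normalised to [0°, 360°): 56.638°.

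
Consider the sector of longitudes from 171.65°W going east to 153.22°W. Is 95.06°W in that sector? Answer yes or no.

No

Band width going east from -171.65° to -153.22°: ((-153.22 − -171.65) mod 360) = 18.43°.
Offset of -95.06° east of the west edge: ((-95.06 − -171.65) mod 360) = 76.59°.
76.59° > 18.43° ⇒ outside.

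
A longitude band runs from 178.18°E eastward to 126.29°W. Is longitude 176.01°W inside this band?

Yes

Band width going east from +178.18° to -126.29°: ((-126.29 − 178.18) mod 360) = 55.53°.
Offset of -176.01° east of the west edge: ((-176.01 − 178.18) mod 360) = 5.81°.
5.81° ≤ 55.53° ⇒ inside.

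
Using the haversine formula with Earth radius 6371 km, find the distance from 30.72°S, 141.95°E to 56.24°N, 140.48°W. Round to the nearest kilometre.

12095 km

Δλ = -140.48 − 141.95 = -282.43°; wrapped into (−180°, 180°]: 77.57°.
Δφ = 56.24 − -30.72 = 86.96°.
a = sin²(Δφ/2) + cos φ₁ · cos φ₂ · sin²(Δλ/2) = 0.660935.
c = 2·atan2(√a, √(1−a)) = 1.89850 rad → d = 6371·c ≈ 12095.35 km.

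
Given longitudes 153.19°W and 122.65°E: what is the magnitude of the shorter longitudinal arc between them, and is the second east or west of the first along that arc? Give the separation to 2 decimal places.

84.16° west

Raw difference: 122.65 − -153.19 = 275.84°.
Normalise into (−180°, 180°]: 275.84° − 360° = -84.16°.
Negative ⇒ the second point lies to the west; separation 84.16°.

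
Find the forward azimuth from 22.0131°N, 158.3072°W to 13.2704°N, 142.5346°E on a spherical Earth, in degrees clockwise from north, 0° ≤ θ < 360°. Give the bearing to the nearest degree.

Δλ = 142.5346 − -158.3072 = 300.8418°; wrapped into (−180°, 180°]: -59.1582°.
θ = atan2( sin Δλ · cos φ₂ , cos φ₁ · sin φ₂ − sin φ₁ · cos φ₂ · cos Δλ )
  = atan2(-0.83566, 0.02579) = -88.233° → normalised to [0°, 360°): 271.767°.

272°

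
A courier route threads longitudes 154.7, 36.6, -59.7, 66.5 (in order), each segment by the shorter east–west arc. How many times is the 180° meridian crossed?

0

Leg 1: +154.7° → +36.6°, shortest Δλ = -118.1° (west) — does not cross 180°.
Leg 2: +36.6° → -59.7°, shortest Δλ = -96.3° (west) — does not cross 180°.
Leg 3: -59.7° → +66.5°, shortest Δλ = 126.2° (east) — does not cross 180°.
Total crossings: 0.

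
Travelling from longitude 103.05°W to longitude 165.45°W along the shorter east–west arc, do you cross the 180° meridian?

No

Signed shortest Δλ = ((-165.45 − -103.05 + 180) mod 360) − 180 = -62.4°.
Going west by 62.4° from -103.05° reaches -165.45° without touching 180°.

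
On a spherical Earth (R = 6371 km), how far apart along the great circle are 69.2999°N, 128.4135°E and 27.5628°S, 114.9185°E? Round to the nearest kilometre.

10826 km

Δλ = 114.9185 − 128.4135 = -13.4950°.
Δφ = -27.5628 − 69.2999 = -96.8627°.
a = sin²(Δφ/2) + cos φ₁ · cos φ₂ · sin²(Δλ/2) = 0.564071.
c = 2·atan2(√a, √(1−a)) = 1.69929 rad → d = 6371·c ≈ 10826.19 km.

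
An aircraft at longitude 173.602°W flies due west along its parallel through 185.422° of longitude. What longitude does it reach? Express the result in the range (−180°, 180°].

Start at -173.602°; shift −185.422° → -359.024°.
-359.024° lies outside (−180°, 180°]; add 360° → +0.976°.

0.976°E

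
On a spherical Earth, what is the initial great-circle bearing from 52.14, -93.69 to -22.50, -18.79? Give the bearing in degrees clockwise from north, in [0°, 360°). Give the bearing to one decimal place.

Δλ = -18.79 − -93.69 = 74.90°.
θ = atan2( sin Δλ · cos φ₂ , cos φ₁ · sin φ₂ − sin φ₁ · cos φ₂ · cos Δλ )
  = atan2(0.89198, -0.42488) = 115.470° → normalised to [0°, 360°): 115.470°.

115.5°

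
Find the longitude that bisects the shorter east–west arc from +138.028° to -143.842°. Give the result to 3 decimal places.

Signed shortest Δλ from +138.028° to -143.842° is +78.130°.
Midpoint longitude = +138.028° + (+78.130°)/2 = +138.028° + 39.065° = +177.093°.
(The naïve average (+138.028 + -143.842)/2 = -2.907° is on the wrong side of the globe.)

+177.093°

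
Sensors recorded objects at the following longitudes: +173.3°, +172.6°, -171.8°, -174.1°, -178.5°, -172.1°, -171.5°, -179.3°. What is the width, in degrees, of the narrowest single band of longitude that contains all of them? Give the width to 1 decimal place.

Sort the longitudes: -179.3°, -178.5°, -174.1°, -172.1°, -171.8°, -171.5°, +172.6°, +173.3°.
Eastward gaps between consecutive values (wrapping around): 0.8°, 4.4°, 2.0°, 0.3°, 0.3°, 344.1°, 0.7°, 7.4°.
Largest gap = 344.1° ⇒ minimal covering band is its complement: 360° − 344.1° = 15.9°.
Band runs from +172.6° eastward to -171.5°, crossing the antimeridian.

15.9°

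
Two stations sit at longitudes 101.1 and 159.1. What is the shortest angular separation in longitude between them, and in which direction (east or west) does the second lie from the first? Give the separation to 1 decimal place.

58.0° east

Raw difference: 159.1 − 101.1 = 58.0°.
Normalise into (−180°, 180°]: 58.0° stays 58.0°.
Positive ⇒ the second point lies to the east; separation 58.0°.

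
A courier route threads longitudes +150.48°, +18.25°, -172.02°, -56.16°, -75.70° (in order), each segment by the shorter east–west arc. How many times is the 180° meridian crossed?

1

Leg 1: +150.48° → +18.25°, shortest Δλ = -132.23° (west) — does not cross 180°.
Leg 2: +18.25° → -172.02°, shortest Δλ = 169.73° (east) — crosses 180°.
Leg 3: -172.02° → -56.16°, shortest Δλ = 115.86° (east) — does not cross 180°.
Leg 4: -56.16° → -75.70°, shortest Δλ = -19.54° (west) — does not cross 180°.
Total crossings: 1.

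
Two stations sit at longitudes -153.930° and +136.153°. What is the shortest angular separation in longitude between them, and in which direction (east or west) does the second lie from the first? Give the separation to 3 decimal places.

Raw difference: 136.153 − -153.930 = 290.083°.
Normalise into (−180°, 180°]: 290.083° − 360° = -69.917°.
Negative ⇒ the second point lies to the west; separation 69.917°.

69.917° west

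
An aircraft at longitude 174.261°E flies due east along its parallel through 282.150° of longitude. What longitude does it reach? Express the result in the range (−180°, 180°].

96.411°E

Start at +174.261°; shift +282.150° → +456.411°.
+456.411° lies outside (−180°, 180°]; subtract 360° → +96.411°.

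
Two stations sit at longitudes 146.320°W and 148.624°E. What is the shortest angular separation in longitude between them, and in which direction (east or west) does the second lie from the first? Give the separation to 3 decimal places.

Raw difference: 148.624 − -146.320 = 294.944°.
Normalise into (−180°, 180°]: 294.944° − 360° = -65.056°.
Negative ⇒ the second point lies to the west; separation 65.056°.

65.056° west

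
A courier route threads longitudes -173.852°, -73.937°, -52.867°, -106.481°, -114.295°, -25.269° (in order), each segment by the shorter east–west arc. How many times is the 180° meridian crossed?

Leg 1: -173.852° → -73.937°, shortest Δλ = 99.915° (east) — does not cross 180°.
Leg 2: -73.937° → -52.867°, shortest Δλ = 21.07° (east) — does not cross 180°.
Leg 3: -52.867° → -106.481°, shortest Δλ = -53.614° (west) — does not cross 180°.
Leg 4: -106.481° → -114.295°, shortest Δλ = -7.814° (west) — does not cross 180°.
Leg 5: -114.295° → -25.269°, shortest Δλ = 89.026° (east) — does not cross 180°.
Total crossings: 0.

0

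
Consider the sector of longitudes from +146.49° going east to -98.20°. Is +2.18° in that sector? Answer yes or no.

No

Band width going east from +146.49° to -98.20°: ((-98.20 − 146.49) mod 360) = 115.31°.
Offset of +2.18° east of the west edge: ((2.18 − 146.49) mod 360) = 215.69°.
215.69° > 115.31° ⇒ outside.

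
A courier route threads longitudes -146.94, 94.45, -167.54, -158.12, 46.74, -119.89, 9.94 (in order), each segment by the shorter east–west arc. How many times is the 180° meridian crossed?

Leg 1: -146.94° → +94.45°, shortest Δλ = -118.61° (west) — crosses 180°.
Leg 2: +94.45° → -167.54°, shortest Δλ = 98.01° (east) — crosses 180°.
Leg 3: -167.54° → -158.12°, shortest Δλ = 9.42° (east) — does not cross 180°.
Leg 4: -158.12° → +46.74°, shortest Δλ = -155.14° (west) — crosses 180°.
Leg 5: +46.74° → -119.89°, shortest Δλ = -166.63° (west) — does not cross 180°.
Leg 6: -119.89° → +9.94°, shortest Δλ = 129.83° (east) — does not cross 180°.
Total crossings: 3.

3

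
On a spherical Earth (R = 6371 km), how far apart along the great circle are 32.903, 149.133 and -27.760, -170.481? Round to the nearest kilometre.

7980 km

Δλ = -170.481 − 149.133 = -319.614°; wrapped into (−180°, 180°]: 40.386°.
Δφ = -27.760 − 32.903 = -60.663°.
a = sin²(Δφ/2) + cos φ₁ · cos φ₂ · sin²(Δλ/2) = 0.343552.
c = 2·atan2(√a, √(1−a)) = 1.25256 rad → d = 6371·c ≈ 7980.03 km.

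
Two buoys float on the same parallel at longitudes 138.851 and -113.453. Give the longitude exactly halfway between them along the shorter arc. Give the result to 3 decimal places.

-167.301°

Signed shortest Δλ from +138.851° to -113.453° is +107.696°.
Midpoint longitude = +138.851° + (+107.696°)/2 = +138.851° + 53.848° = +192.699°.
Normalise into (−180°, 180°]: -167.301°.
(The naïve average (+138.851 + -113.453)/2 = 12.699° is on the wrong side of the globe.)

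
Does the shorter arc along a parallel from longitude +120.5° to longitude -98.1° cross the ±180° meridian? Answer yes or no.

Naïve |-98.1 − 120.5| = 218.6° > 180°, so the shorter arc goes the other way round — across 180°.
Signed shortest Δλ = ((-98.1 − 120.5 + 180) mod 360) − 180 = 141.4°.
Going east by 141.4° from +120.5° passes through 180° before reaching -98.1°.

Yes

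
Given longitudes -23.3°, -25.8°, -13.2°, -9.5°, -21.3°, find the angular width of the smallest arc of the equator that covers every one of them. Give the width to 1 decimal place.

16.3°

Sort the longitudes: -25.8°, -23.3°, -21.3°, -13.2°, -9.5°.
Eastward gaps between consecutive values (wrapping around): 2.5°, 2.0°, 8.1°, 3.7°, 343.7°.
Largest gap = 343.7° ⇒ minimal covering band is its complement: 360° − 343.7° = 16.3°.
Band runs from -25.8° eastward to -9.5°.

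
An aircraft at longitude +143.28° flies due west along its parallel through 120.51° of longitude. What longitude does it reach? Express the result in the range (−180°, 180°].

Start at +143.28°; shift −120.51° → +22.77°.
+22.77° already lies in (−180°, 180°].

+22.77°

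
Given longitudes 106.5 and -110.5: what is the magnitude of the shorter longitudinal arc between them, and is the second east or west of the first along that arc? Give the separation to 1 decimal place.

143.0° east

Raw difference: -110.5 − 106.5 = -217.0°.
Normalise into (−180°, 180°]: -217.0° + 360° = 143.0°.
Positive ⇒ the second point lies to the east; separation 143.0°.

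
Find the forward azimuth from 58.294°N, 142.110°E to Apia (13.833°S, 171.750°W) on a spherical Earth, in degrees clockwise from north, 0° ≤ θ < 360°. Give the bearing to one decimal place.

134.9°

Δλ = -171.750 − 142.110 = -313.860°; wrapped into (−180°, 180°]: 46.140°.
θ = atan2( sin Δλ · cos φ₂ , cos φ₁ · sin φ₂ − sin φ₁ · cos φ₂ · cos Δλ )
  = atan2(0.70012, -0.69805) = 134.915° → normalised to [0°, 360°): 134.915°.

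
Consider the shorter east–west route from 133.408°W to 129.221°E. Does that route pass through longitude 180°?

Naïve |129.221 − -133.408| = 262.629° > 180°, so the shorter arc goes the other way round — across 180°.
Signed shortest Δλ = ((129.221 − -133.408 + 180) mod 360) − 180 = -97.371°.
Going west by 97.371° from -133.408° passes through 180° before reaching +129.221°.

Yes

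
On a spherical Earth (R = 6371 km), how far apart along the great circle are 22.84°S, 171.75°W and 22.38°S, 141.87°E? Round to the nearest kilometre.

4741 km

Δλ = 141.87 − -171.75 = 313.62°; wrapped into (−180°, 180°]: -46.38°.
Δφ = -22.38 − -22.84 = 0.46°.
a = sin²(Δφ/2) + cos φ₁ · cos φ₂ · sin²(Δλ/2) = 0.132158.
c = 2·atan2(√a, √(1−a)) = 0.74412 rad → d = 6371·c ≈ 4740.79 km.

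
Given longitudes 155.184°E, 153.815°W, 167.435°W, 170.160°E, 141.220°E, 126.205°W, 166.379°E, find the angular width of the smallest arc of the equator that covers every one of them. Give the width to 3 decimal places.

Sort the longitudes: -167.435°, -153.815°, -126.205°, +141.220°, +155.184°, +166.379°, +170.160°.
Eastward gaps between consecutive values (wrapping around): 13.620°, 27.610°, 267.425°, 13.964°, 11.195°, 3.781°, 22.405°.
Largest gap = 267.425° ⇒ minimal covering band is its complement: 360° − 267.425° = 92.575°.
Band runs from +141.220° eastward to -126.205°, crossing the antimeridian.

92.575°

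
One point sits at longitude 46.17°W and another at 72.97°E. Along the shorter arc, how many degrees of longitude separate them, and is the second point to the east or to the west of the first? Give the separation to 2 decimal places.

Raw difference: 72.97 − -46.17 = 119.14°.
Normalise into (−180°, 180°]: 119.14° stays 119.14°.
Positive ⇒ the second point lies to the east; separation 119.14°.

119.14° east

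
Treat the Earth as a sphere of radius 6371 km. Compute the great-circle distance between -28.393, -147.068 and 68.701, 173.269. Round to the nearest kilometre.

11271 km

Δλ = 173.269 − -147.068 = 320.337°; wrapped into (−180°, 180°]: -39.663°.
Δφ = 68.701 − -28.393 = 97.094°.
a = sin²(Δφ/2) + cos φ₁ · cos φ₂ · sin²(Δλ/2) = 0.598526.
c = 2·atan2(√a, √(1−a)) = 1.76915 rad → d = 6371·c ≈ 11271.23 km.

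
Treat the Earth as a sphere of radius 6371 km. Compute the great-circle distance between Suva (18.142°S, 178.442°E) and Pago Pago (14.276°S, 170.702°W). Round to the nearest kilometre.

1236 km

Δλ = -170.702 − 178.442 = -349.144°; wrapped into (−180°, 180°]: 10.856°.
Δφ = -14.276 − -18.142 = 3.866°.
a = sin²(Δφ/2) + cos φ₁ · cos φ₂ · sin²(Δλ/2) = 0.009379.
c = 2·atan2(√a, √(1−a)) = 0.19399 rad → d = 6371·c ≈ 1235.91 km.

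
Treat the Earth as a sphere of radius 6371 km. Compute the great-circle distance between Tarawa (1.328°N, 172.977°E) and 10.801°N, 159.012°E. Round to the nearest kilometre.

1868 km

Δλ = 159.012 − 172.977 = -13.965°.
Δφ = 10.801 − 1.328 = 9.473°.
a = sin²(Δφ/2) + cos φ₁ · cos φ₂ · sin²(Δλ/2) = 0.021331.
c = 2·atan2(√a, √(1−a)) = 0.29315 rad → d = 6371·c ≈ 1867.67 km.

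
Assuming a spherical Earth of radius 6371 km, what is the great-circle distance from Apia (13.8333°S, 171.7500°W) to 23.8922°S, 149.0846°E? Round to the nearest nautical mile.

2297 nmi

Δλ = 149.0846 − -171.7500 = 320.8346°; wrapped into (−180°, 180°]: -39.1654°.
Δφ = -23.8922 − -13.8333 = -10.0589°.
a = sin²(Δφ/2) + cos φ₁ · cos φ₂ · sin²(Δλ/2) = 0.107417.
c = 2·atan2(√a, √(1−a)) = 0.66783 rad → d = 6371·c ≈ 4254.76 km ≈ 2297.39 nmi.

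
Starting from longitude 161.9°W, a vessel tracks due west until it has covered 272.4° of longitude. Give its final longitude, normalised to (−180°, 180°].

Start at -161.9°; shift −272.4° → -434.3°.
-434.3° lies outside (−180°, 180°]; add 360° → -74.3°.

74.3°W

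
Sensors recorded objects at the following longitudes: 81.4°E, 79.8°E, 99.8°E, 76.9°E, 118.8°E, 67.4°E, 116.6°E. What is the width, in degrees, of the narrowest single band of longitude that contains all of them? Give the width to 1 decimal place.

51.4°

Sort the longitudes: +67.4°, +76.9°, +79.8°, +81.4°, +99.8°, +116.6°, +118.8°.
Eastward gaps between consecutive values (wrapping around): 9.5°, 2.9°, 1.6°, 18.4°, 16.8°, 2.2°, 308.6°.
Largest gap = 308.6° ⇒ minimal covering band is its complement: 360° − 308.6° = 51.4°.
Band runs from +67.4° eastward to +118.8°.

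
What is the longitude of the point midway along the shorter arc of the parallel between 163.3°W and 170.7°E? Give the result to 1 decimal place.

Signed shortest Δλ from -163.3° to +170.7° is -26.0°.
Midpoint longitude = -163.3° + (-26.0°)/2 = -163.3° − 13.0° = -176.3°.
(The naïve average (-163.3 + +170.7)/2 = 3.7° is on the wrong side of the globe.)

176.3°W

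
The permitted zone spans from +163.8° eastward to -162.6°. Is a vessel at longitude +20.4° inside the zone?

Band width going east from +163.8° to -162.6°: ((-162.6 − 163.8) mod 360) = 33.6°.
Offset of +20.4° east of the west edge: ((20.4 − 163.8) mod 360) = 216.6°.
216.6° > 33.6° ⇒ outside.

No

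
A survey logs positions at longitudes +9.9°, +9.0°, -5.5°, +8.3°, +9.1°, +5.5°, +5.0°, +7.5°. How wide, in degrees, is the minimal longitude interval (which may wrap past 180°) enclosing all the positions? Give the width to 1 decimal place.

Sort the longitudes: -5.5°, +5.0°, +5.5°, +7.5°, +8.3°, +9.0°, +9.1°, +9.9°.
Eastward gaps between consecutive values (wrapping around): 10.5°, 0.5°, 2.0°, 0.8°, 0.7°, 0.1°, 0.8°, 344.6°.
Largest gap = 344.6° ⇒ minimal covering band is its complement: 360° − 344.6° = 15.4°.
Band runs from -5.5° eastward to +9.9°.

15.4°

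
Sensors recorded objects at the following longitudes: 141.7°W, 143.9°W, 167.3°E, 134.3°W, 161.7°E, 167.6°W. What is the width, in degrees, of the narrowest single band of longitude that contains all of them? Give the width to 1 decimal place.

64.0°

Sort the longitudes: -167.6°, -143.9°, -141.7°, -134.3°, +161.7°, +167.3°.
Eastward gaps between consecutive values (wrapping around): 23.7°, 2.2°, 7.4°, 296.0°, 5.6°, 25.1°.
Largest gap = 296.0° ⇒ minimal covering band is its complement: 360° − 296.0° = 64.0°.
Band runs from +161.7° eastward to -134.3°, crossing the antimeridian.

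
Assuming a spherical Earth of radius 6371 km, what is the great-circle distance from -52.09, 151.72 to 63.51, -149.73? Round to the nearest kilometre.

Δλ = -149.73 − 151.72 = -301.45°; wrapped into (−180°, 180°]: 58.55°.
Δφ = 63.51 − -52.09 = 115.60°.
a = sin²(Δφ/2) + cos φ₁ · cos φ₂ · sin²(Δλ/2) = 0.781576.
c = 2·atan2(√a, √(1−a)) = 2.16899 rad → d = 6371·c ≈ 13818.65 km.

13819 km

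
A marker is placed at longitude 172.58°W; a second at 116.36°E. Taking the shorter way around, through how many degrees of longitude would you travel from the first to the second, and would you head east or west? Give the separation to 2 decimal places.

71.06° west

Raw difference: 116.36 − -172.58 = 288.94°.
Normalise into (−180°, 180°]: 288.94° − 360° = -71.06°.
Negative ⇒ the second point lies to the west; separation 71.06°.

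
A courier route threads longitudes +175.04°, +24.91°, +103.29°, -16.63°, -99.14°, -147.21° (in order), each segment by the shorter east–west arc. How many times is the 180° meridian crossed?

0

Leg 1: +175.04° → +24.91°, shortest Δλ = -150.13° (west) — does not cross 180°.
Leg 2: +24.91° → +103.29°, shortest Δλ = 78.38° (east) — does not cross 180°.
Leg 3: +103.29° → -16.63°, shortest Δλ = -119.92° (west) — does not cross 180°.
Leg 4: -16.63° → -99.14°, shortest Δλ = -82.51° (west) — does not cross 180°.
Leg 5: -99.14° → -147.21°, shortest Δλ = -48.07° (west) — does not cross 180°.
Total crossings: 0.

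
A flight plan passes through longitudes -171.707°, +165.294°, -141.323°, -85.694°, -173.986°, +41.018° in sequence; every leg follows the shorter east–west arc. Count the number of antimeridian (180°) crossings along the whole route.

Leg 1: -171.707° → +165.294°, shortest Δλ = -22.999° (west) — crosses 180°.
Leg 2: +165.294° → -141.323°, shortest Δλ = 53.383° (east) — crosses 180°.
Leg 3: -141.323° → -85.694°, shortest Δλ = 55.629° (east) — does not cross 180°.
Leg 4: -85.694° → -173.986°, shortest Δλ = -88.292° (west) — does not cross 180°.
Leg 5: -173.986° → +41.018°, shortest Δλ = -144.996° (west) — crosses 180°.
Total crossings: 3.

3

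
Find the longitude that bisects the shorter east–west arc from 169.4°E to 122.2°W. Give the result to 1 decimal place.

156.4°W

Signed shortest Δλ from +169.4° to -122.2° is +68.4°.
Midpoint longitude = +169.4° + (+68.4°)/2 = +169.4° + 34.2° = +203.6°.
Normalise into (−180°, 180°]: -156.4°.
(The naïve average (+169.4 + -122.2)/2 = 23.6° is on the wrong side of the globe.)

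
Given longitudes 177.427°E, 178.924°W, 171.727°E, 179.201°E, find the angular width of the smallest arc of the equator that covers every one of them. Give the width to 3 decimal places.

Sort the longitudes: -178.924°, +171.727°, +177.427°, +179.201°.
Eastward gaps between consecutive values (wrapping around): 350.651°, 5.700°, 1.774°, 1.875°.
Largest gap = 350.651° ⇒ minimal covering band is its complement: 360° − 350.651° = 9.349°.
Band runs from +171.727° eastward to -178.924°, crossing the antimeridian.

9.349°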